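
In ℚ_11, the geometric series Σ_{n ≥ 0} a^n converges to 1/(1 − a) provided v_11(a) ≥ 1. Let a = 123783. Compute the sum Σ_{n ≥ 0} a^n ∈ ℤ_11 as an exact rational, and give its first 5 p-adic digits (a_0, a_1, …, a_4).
Σ a^n = 1/(1 − a) = -1/123782;  first 5 digits = (1, 0, 0, 5, 8)

v_11(a) = 3 ≥ 1, so the series converges in ℤ_11 to 1/(1 − a) = 1/(1 − 123783) = -1/123782. Expand this rational in ℤ_11: compute digits iteratively via d_i = x_i mod 11, x_{i+1} = (x_i − d_i)/11. The first 5 digits are (1, 0, 0, 5, 8).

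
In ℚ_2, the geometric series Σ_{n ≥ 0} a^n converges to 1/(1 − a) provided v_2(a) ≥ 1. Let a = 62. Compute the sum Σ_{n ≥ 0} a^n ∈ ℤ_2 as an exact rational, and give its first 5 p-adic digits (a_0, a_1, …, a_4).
Σ a^n = 1/(1 − a) = -1/61;  first 5 digits = (1, 1, 0, 1, 0)

v_2(a) = 1 ≥ 1, so the series converges in ℤ_2 to 1/(1 − a) = 1/(1 − 62) = -1/61. Expand this rational in ℤ_2: compute digits iteratively via d_i = x_i mod 2, x_{i+1} = (x_i − d_i)/2. The first 5 digits are (1, 1, 0, 1, 0).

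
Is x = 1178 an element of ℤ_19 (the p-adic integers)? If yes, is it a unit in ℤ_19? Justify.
x ∈ ℤ_19 but not a unit; v_19(x) = 1 > 0

ℤ_19 = {x ∈ ℚ_19 : v_19(x) ≥ 0} and ℤ_19^× = {x ∈ ℤ_19 : v_19(x) = 0}. Here v_19(1178) = v_19(num) − v_19(den) = 1; compare against these criteria.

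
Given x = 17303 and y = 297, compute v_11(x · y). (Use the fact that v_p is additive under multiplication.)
v_11(5138991) = 4

v_p(x) = 3 (factor: 17303 = 11^3 · 13); v_p(y) = 1 (factor: 297 = 11^1 · 27). Additivity: v_p(xy) = v_p(x) + v_p(y) = 3 + 1 = 4. (Direct check: xy = 5138991 = 11^4 · (351).)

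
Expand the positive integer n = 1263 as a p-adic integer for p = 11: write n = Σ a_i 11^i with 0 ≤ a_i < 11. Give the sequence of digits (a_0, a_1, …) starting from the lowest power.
(a_0, a_1, …) = (9, 4, 10)

Repeated division by 11 gives the digits low-to-high: 1263 = 9 + 4·11^1 + 10·11^2. Digit sequence: (9, 4, 10).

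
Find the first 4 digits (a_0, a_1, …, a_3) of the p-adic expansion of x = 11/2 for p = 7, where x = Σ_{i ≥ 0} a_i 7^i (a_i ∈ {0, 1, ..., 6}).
(a_0, …, a_3) = (2, 4, 3, 3)

v_7(11/2) = 0 (numerator and denominator both coprime to 7), so x ∈ ℤ_7^×. Compute digits iteratively via a_i = x_i mod 7, x_{i+1} = (x_i − a_i)/7, with x_0 = x:
  x_0 = 11/2;  a_0 = 2;  x_1 = (x_0 − 2)/7 = 1/2
  x_1 = 1/2;  a_1 = 4;  x_2 = (x_1 − 4)/7 = -1/2
  x_2 = -1/2;  a_2 = 3;  x_3 = (x_2 − 3)/7 = -1/2
  x_3 = -1/2;  a_3 = 3;  x_4 = (x_3 − 3)/7 = -1/2
Digits: (2, 4, 3, 3).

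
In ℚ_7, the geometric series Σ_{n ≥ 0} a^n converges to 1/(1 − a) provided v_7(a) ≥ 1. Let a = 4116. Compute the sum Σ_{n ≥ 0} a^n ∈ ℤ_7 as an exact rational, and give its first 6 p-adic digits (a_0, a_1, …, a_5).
Σ a^n = 1/(1 − a) = -1/4115;  first 6 digits = (1, 0, 0, 5, 1, 0)

v_7(a) = 3 ≥ 1, so the series converges in ℤ_7 to 1/(1 − a) = 1/(1 − 4116) = -1/4115. Expand this rational in ℤ_7: compute digits iteratively via d_i = x_i mod 7, x_{i+1} = (x_i − d_i)/7. The first 6 digits are (1, 0, 0, 5, 1, 0).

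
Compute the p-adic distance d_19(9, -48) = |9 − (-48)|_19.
d_19(9, -48) = 1/19

Step 1 — x − y = 9 − (-48) = 57. Step 2 — v_19(57) = 1 (factor: 57 = (19^1 · 3); the sign does not affect v_p). Step 3 — |x − y|_19 = 19^{-1} = 1/19.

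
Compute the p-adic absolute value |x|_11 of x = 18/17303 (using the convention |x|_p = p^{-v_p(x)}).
|18/17303|_11 = 1331

Step 1 — compute v_11(x) by factoring powers of 11 out of the numerator and denominator: v_11(18/17303) = -3. Step 2 — apply |x|_p = p^{-v_p(x)} = 11^{3} = 1331.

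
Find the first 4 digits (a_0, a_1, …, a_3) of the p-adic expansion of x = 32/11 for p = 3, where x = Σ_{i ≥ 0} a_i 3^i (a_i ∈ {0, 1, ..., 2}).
(a_0, …, a_3) = (1, 2, 2, 0)

v_3(32/11) = 0 (numerator and denominator both coprime to 3), so x ∈ ℤ_3^×. Compute digits iteratively via a_i = x_i mod 3, x_{i+1} = (x_i − a_i)/3, with x_0 = x:
  x_0 = 32/11;  a_0 = 1;  x_1 = (x_0 − 1)/3 = 7/11
  x_1 = 7/11;  a_1 = 2;  x_2 = (x_1 − 2)/3 = -5/11
  x_2 = -5/11;  a_2 = 2;  x_3 = (x_2 − 2)/3 = -9/11
  x_3 = -9/11;  a_3 = 0;  x_4 = (x_3 − 0)/3 = -3/11
Digits: (1, 2, 2, 0).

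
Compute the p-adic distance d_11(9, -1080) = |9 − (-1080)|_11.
d_11(9, -1080) = 1/121

Step 1 — x − y = 9 − (-1080) = 1089. Step 2 — v_11(1089) = 2 (factor: 1089 = (11^2 · 9); the sign does not affect v_p). Step 3 — |x − y|_11 = 11^{-2} = 1/121.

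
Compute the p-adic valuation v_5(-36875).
v_5(-36875) = 4

v_5(n) is the largest exponent k such that 5^k divides n. Factor out: -36875 = -5^4 · 59. (Sign doesn't affect v_p.) So v_5(-36875) = 4.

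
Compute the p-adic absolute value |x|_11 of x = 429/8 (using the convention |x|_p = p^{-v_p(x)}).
|429/8|_11 = 1/11

Step 1 — compute v_11(x) by factoring powers of 11 out of the numerator and denominator: v_11(429/8) = 1. Step 2 — apply |x|_p = p^{-v_p(x)} = 11^{-1} = 1/11.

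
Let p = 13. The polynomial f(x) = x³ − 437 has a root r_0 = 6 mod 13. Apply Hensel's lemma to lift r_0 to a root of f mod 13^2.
r_1 = 19 (mod 169)

Hensel: r_{i+1} = r_i − f(r_i)/f′(r_i) mod 13^{i+2}, where f′(x) = 3x². Iterate:
  r_0 = 6 (mod 13)
  r_1 = 19 (mod 169)
Final: r = 19 with f(r) ≡ 0 mod 13^2.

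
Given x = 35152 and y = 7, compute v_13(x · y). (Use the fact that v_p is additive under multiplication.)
v_13(246064) = 3

v_p(x) = 3 (factor: 35152 = 13^3 · 16); v_p(y) = 0 (factor: 7 = 13^0 · 7). Additivity: v_p(xy) = v_p(x) + v_p(y) = 3 + 0 = 3. (Direct check: xy = 246064 = 13^3 · (112).)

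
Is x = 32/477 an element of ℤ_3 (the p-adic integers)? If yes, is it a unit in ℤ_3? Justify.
x ∉ ℤ_3 (v_3(x) = -2 < 0)

ℤ_3 = {x ∈ ℚ_3 : v_3(x) ≥ 0} and ℤ_3^× = {x ∈ ℤ_3 : v_3(x) = 0}. Here v_3(32/477) = v_3(num) − v_3(den) = -2; compare against these criteria.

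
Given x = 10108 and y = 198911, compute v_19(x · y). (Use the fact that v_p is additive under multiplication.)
v_19(2010592388) = 5

v_p(x) = 2 (factor: 10108 = 19^2 · 28); v_p(y) = 3 (factor: 198911 = 19^3 · 29). Additivity: v_p(xy) = v_p(x) + v_p(y) = 2 + 3 = 5. (Direct check: xy = 2010592388 = 19^5 · (812).)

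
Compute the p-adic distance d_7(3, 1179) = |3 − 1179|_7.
d_7(3, 1179) = 1/49

Step 1 — x − y = 3 − 1179 = -1176. Step 2 — v_7(-1176) = 2 (factor: -1176 = −(7^2 · 24); the sign does not affect v_p). Step 3 — |x − y|_7 = 7^{-2} = 1/49.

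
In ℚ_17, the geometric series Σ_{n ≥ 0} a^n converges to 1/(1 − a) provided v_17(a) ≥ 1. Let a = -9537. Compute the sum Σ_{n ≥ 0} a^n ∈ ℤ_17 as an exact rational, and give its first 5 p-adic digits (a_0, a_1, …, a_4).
Σ a^n = 1/(1 − a) = 1/9538;  first 5 digits = (1, 0, 1, 15, 0)

v_17(a) = 2 ≥ 1, so the series converges in ℤ_17 to 1/(1 − a) = 1/(1 − (-9537)) = 1/9538. Expand this rational in ℤ_17: compute digits iteratively via d_i = x_i mod 17, x_{i+1} = (x_i − d_i)/17. The first 5 digits are (1, 0, 1, 15, 0).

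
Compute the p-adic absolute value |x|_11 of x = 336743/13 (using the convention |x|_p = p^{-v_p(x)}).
|336743/13|_11 = 1/14641

Step 1 — compute v_11(x) by factoring powers of 11 out of the numerator and denominator: v_11(336743/13) = 4. Step 2 — apply |x|_p = p^{-v_p(x)} = 11^{-4} = 1/14641.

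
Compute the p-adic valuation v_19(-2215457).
v_19(-2215457) = 4

v_19(n) is the largest exponent k such that 19^k divides n. Factor out: -2215457 = -19^4 · 17. (Sign doesn't affect v_p.) So v_19(-2215457) = 4.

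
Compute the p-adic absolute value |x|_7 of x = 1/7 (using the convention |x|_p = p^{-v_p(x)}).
|1/7|_7 = 7

Step 1 — compute v_7(x) by factoring powers of 7 out of the numerator and denominator: v_7(1/7) = -1. Step 2 — apply |x|_p = p^{-v_p(x)} = 7^{1} = 7.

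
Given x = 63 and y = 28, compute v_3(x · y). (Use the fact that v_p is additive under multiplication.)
v_3(1764) = 2

v_p(x) = 2 (factor: 63 = 3^2 · 7); v_p(y) = 0 (factor: 28 = 3^0 · 28). Additivity: v_p(xy) = v_p(x) + v_p(y) = 2 + 0 = 2. (Direct check: xy = 1764 = 3^2 · (196).)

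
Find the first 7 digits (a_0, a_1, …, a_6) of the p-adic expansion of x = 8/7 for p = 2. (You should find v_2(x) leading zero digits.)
(a_0, …, a_6) = (0, 0, 0, 1, 1, 1, 0)

v_2(8/7) = 3, so a_0 = ... = a_2 = 0. Factor out: x = 2^3 · u with u = 1/7 a unit in ℤ_2. Expand u iteratively via a_{v+i} = u_i mod 2, u_{i+1} = (u_i − a_{v+i})/2:
  u_0 = 1/7;  a_3 = 1;  u_1 = (u_0 − 1)/2 = -3/7
  u_1 = -3/7;  a_4 = 1;  u_2 = (u_1 − 1)/2 = -5/7
  u_2 = -5/7;  a_5 = 1;  u_3 = (u_2 − 1)/2 = -6/7
  u_3 = -6/7;  a_6 = 0;  u_4 = (u_3 − 0)/2 = -3/7
Digits: (0, 0, 0, 1, 1, 1, 0).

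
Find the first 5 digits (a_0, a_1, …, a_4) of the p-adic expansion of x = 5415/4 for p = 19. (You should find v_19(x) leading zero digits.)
(a_0, …, a_4) = (0, 0, 18, 4, 14)

v_19(5415/4) = 2, so a_0 = ... = a_1 = 0. Factor out: x = 19^2 · u with u = 15/4 a unit in ℤ_19. Expand u iteratively via a_{v+i} = u_i mod 19, u_{i+1} = (u_i − a_{v+i})/19:
  u_0 = 15/4;  a_2 = 18;  u_1 = (u_0 − 18)/19 = -3/4
  u_1 = -3/4;  a_3 = 4;  u_2 = (u_1 − 4)/19 = -1/4
  u_2 = -1/4;  a_4 = 14;  u_3 = (u_2 − 14)/19 = -3/4
Digits: (0, 0, 18, 4, 14).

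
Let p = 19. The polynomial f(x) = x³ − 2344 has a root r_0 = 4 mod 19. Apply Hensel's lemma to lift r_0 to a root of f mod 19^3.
r_2 = 4203 (mod 6859)

Hensel: r_{i+1} = r_i − f(r_i)/f′(r_i) mod 19^{i+2}, where f′(x) = 3x². Iterate:
  r_0 = 4 (mod 19)
  r_1 = 232 (mod 361)
  r_2 = 4203 (mod 6859)
Final: r = 4203 with f(r) ≡ 0 mod 19^3.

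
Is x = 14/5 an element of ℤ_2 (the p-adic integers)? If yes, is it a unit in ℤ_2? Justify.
x ∈ ℤ_2 but not a unit; v_2(x) = 1 > 0

ℤ_2 = {x ∈ ℚ_2 : v_2(x) ≥ 0} and ℤ_2^× = {x ∈ ℤ_2 : v_2(x) = 0}. Here v_2(14/5) = v_2(num) − v_2(den) = 1; compare against these criteria.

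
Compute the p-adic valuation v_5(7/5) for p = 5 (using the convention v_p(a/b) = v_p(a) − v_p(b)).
v_5(7/5) = -1

Factor powers of 5 from the numerator and denominator of the reduced fraction: 7 = 5^0 · 7 and 5 = 5^1 · 1. Apply v_p(a/b) = v_p(a) − v_p(b): v_5(7/5) = 0 − 1 = -1.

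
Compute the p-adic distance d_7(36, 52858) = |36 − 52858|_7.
d_7(36, 52858) = 1/2401

Step 1 — x − y = 36 − 52858 = -52822. Step 2 — v_7(-52822) = 4 (factor: -52822 = −(7^4 · 22); the sign does not affect v_p). Step 3 — |x − y|_7 = 7^{-4} = 1/2401.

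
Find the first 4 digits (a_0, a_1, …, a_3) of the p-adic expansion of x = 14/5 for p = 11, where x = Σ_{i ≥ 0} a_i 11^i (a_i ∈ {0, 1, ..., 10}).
(a_0, …, a_3) = (5, 2, 2, 2)

v_11(14/5) = 0 (numerator and denominator both coprime to 11), so x ∈ ℤ_11^×. Compute digits iteratively via a_i = x_i mod 11, x_{i+1} = (x_i − a_i)/11, with x_0 = x:
  x_0 = 14/5;  a_0 = 5;  x_1 = (x_0 − 5)/11 = -1/5
  x_1 = -1/5;  a_1 = 2;  x_2 = (x_1 − 2)/11 = -1/5
  x_2 = -1/5;  a_2 = 2;  x_3 = (x_2 − 2)/11 = -1/5
  x_3 = -1/5;  a_3 = 2;  x_4 = (x_3 − 2)/11 = -1/5
Digits: (5, 2, 2, 2).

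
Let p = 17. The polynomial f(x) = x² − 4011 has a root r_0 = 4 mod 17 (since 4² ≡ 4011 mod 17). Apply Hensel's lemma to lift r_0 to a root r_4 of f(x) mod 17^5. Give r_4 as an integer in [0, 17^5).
r_4 = 977504 (mod 1419857)

Hensel's recurrence: r_{i+1} = r_i − f(r_i)·(f′(r_i))^{-1} mod 17^{i+2}, with f′(x) = 2x. Iterate:
  r_0 = 4 (mod 17)
  r_1 = 106 (mod 289)
  r_2 = 4730 (mod 4913)
  r_3 = 58773 (mod 83521)
  r_4 = 977504 (mod 1419857)
Final: r_4 = 977504, and one checks f(r_4) ≡ 0 mod 17^5.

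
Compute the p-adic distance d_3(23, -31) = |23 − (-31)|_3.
d_3(23, -31) = 1/27

Step 1 — x − y = 23 − (-31) = 54. Step 2 — v_3(54) = 3 (factor: 54 = (3^3 · 2); the sign does not affect v_p). Step 3 — |x − y|_3 = 3^{-3} = 1/27.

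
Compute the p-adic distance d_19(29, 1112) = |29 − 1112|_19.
d_19(29, 1112) = 1/361

Step 1 — x − y = 29 − 1112 = -1083. Step 2 — v_19(-1083) = 2 (factor: -1083 = −(19^2 · 3); the sign does not affect v_p). Step 3 — |x − y|_19 = 19^{-2} = 1/361.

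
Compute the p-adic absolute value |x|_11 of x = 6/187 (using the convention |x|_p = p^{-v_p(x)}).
|6/187|_11 = 11

Step 1 — compute v_11(x) by factoring powers of 11 out of the numerator and denominator: v_11(6/187) = -1. Step 2 — apply |x|_p = p^{-v_p(x)} = 11^{1} = 11.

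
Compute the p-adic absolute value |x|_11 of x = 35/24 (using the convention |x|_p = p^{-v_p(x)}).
|35/24|_11 = 1

Step 1 — compute v_11(x) by factoring powers of 11 out of the numerator and denominator: v_11(35/24) = 0. Step 2 — apply |x|_p = p^{-v_p(x)} = 11^{0} = 1.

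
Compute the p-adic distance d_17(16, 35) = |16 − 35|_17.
d_17(16, 35) = 1

Step 1 — x − y = 16 − 35 = -19. Step 2 — v_17(-19) = 0 (factor: -19 = −(17^0 · 19); the sign does not affect v_p). Step 3 — |x − y|_17 = 17^{0} = 1.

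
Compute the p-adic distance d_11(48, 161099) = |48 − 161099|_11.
d_11(48, 161099) = 1/161051

Step 1 — x − y = 48 − 161099 = -161051. Step 2 — v_11(-161051) = 5 (factor: -161051 = −(11^5 · 1); the sign does not affect v_p). Step 3 — |x − y|_11 = 11^{-5} = 1/161051.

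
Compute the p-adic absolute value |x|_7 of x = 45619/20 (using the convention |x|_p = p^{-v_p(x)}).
|45619/20|_7 = 1/2401

Step 1 — compute v_7(x) by factoring powers of 7 out of the numerator and denominator: v_7(45619/20) = 4. Step 2 — apply |x|_p = p^{-v_p(x)} = 7^{-4} = 1/2401.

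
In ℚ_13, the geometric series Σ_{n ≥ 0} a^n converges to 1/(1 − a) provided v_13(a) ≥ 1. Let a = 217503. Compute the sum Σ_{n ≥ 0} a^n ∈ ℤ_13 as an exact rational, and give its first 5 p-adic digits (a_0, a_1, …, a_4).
Σ a^n = 1/(1 − a) = -1/217502;  first 5 digits = (1, 0, 0, 8, 7)

v_13(a) = 3 ≥ 1, so the series converges in ℤ_13 to 1/(1 − a) = 1/(1 − 217503) = -1/217502. Expand this rational in ℤ_13: compute digits iteratively via d_i = x_i mod 13, x_{i+1} = (x_i − d_i)/13. The first 5 digits are (1, 0, 0, 8, 7).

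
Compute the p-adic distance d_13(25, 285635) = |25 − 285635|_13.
d_13(25, 285635) = 1/28561

Step 1 — x − y = 25 − 285635 = -285610. Step 2 — v_13(-285610) = 4 (factor: -285610 = −(13^4 · 10); the sign does not affect v_p). Step 3 — |x − y|_13 = 13^{-4} = 1/28561.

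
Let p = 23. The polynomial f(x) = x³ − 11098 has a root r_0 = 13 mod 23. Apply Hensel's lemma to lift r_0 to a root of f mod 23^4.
r_3 = 248551 (mod 279841)

Hensel: r_{i+1} = r_i − f(r_i)/f′(r_i) mod 23^{i+2}, where f′(x) = 3x². Iterate:
  r_0 = 13 (mod 23)
  r_1 = 450 (mod 529)
  r_2 = 5211 (mod 12167)
  r_3 = 248551 (mod 279841)
Final: r = 248551 with f(r) ≡ 0 mod 23^4.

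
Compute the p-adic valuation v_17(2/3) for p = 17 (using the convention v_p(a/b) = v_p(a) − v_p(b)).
v_17(2/3) = 0

Factor powers of 17 from the numerator and denominator of the reduced fraction: 2 = 17^0 · 2 and 3 = 17^0 · 3. Apply v_p(a/b) = v_p(a) − v_p(b): v_17(2/3) = 0 − 0 = 0.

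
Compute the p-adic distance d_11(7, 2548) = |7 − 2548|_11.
d_11(7, 2548) = 1/121

Step 1 — x − y = 7 − 2548 = -2541. Step 2 — v_11(-2541) = 2 (factor: -2541 = −(11^2 · 21); the sign does not affect v_p). Step 3 — |x − y|_11 = 11^{-2} = 1/121.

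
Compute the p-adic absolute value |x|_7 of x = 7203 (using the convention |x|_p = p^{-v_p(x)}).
|7203|_7 = 1/2401

Step 1 — compute v_7(x) by factoring powers of 7 out of the numerator and denominator: v_7(7203) = 4. Step 2 — apply |x|_p = p^{-v_p(x)} = 7^{-4} = 1/2401.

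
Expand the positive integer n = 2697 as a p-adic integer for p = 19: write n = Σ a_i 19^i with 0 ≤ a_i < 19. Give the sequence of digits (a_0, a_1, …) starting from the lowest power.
(a_0, a_1, …) = (18, 8, 7)

Repeated division by 19 gives the digits low-to-high: 2697 = 18 + 8·19^1 + 7·19^2. Digit sequence: (18, 8, 7).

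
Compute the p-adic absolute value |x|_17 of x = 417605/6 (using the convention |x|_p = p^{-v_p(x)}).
|417605/6|_17 = 1/83521

Step 1 — compute v_17(x) by factoring powers of 17 out of the numerator and denominator: v_17(417605/6) = 4. Step 2 — apply |x|_p = p^{-v_p(x)} = 17^{-4} = 1/83521.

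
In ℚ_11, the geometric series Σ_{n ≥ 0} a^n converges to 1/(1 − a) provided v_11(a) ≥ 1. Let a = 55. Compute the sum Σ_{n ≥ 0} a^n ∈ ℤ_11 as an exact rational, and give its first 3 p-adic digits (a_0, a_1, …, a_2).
Σ a^n = 1/(1 − a) = -1/54;  first 3 digits = (1, 5, 3)

v_11(a) = 1 ≥ 1, so the series converges in ℤ_11 to 1/(1 − a) = 1/(1 − 55) = -1/54. Expand this rational in ℤ_11: compute digits iteratively via d_i = x_i mod 11, x_{i+1} = (x_i − d_i)/11. The first 3 digits are (1, 5, 3).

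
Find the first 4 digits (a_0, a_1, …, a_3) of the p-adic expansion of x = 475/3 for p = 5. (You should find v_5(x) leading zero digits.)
(a_0, …, a_3) = (0, 0, 3, 4)

v_5(475/3) = 2, so a_0 = ... = a_1 = 0. Factor out: x = 5^2 · u with u = 19/3 a unit in ℤ_5. Expand u iteratively via a_{v+i} = u_i mod 5, u_{i+1} = (u_i − a_{v+i})/5:
  u_0 = 19/3;  a_2 = 3;  u_1 = (u_0 − 3)/5 = 2/3
  u_1 = 2/3;  a_3 = 4;  u_2 = (u_1 − 4)/5 = -2/3
Digits: (0, 0, 3, 4).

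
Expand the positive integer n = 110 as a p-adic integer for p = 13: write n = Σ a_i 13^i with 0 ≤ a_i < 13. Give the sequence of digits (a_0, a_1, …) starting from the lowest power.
(a_0, a_1, …) = (6, 8)

Repeated division by 13 gives the digits low-to-high: 110 = 6 + 8·13^1. Digit sequence: (6, 8).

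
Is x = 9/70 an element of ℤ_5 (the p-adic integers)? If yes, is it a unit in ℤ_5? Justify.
x ∉ ℤ_5 (v_5(x) = -1 < 0)

ℤ_5 = {x ∈ ℚ_5 : v_5(x) ≥ 0} and ℤ_5^× = {x ∈ ℤ_5 : v_5(x) = 0}. Here v_5(9/70) = v_5(num) − v_5(den) = -1; compare against these criteria.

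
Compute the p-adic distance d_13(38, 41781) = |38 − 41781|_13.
d_13(38, 41781) = 1/2197

Step 1 — x − y = 38 − 41781 = -41743. Step 2 — v_13(-41743) = 3 (factor: -41743 = −(13^3 · 19); the sign does not affect v_p). Step 3 — |x − y|_13 = 13^{-3} = 1/2197.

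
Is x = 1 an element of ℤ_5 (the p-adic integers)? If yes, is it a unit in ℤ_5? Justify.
x ∈ ℤ_5^× (unit); v_5(x) = 0

ℤ_5 = {x ∈ ℚ_5 : v_5(x) ≥ 0} and ℤ_5^× = {x ∈ ℤ_5 : v_5(x) = 0}. Here v_5(1) = v_5(num) − v_5(den) = 0; compare against these criteria.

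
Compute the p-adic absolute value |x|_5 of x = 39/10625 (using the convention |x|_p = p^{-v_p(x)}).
|39/10625|_5 = 625

Step 1 — compute v_5(x) by factoring powers of 5 out of the numerator and denominator: v_5(39/10625) = -4. Step 2 — apply |x|_p = p^{-v_p(x)} = 5^{4} = 625.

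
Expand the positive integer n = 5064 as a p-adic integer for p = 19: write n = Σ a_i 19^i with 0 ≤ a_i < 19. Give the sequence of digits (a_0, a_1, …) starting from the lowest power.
(a_0, a_1, …) = (10, 0, 14)

Repeated division by 19 gives the digits low-to-high: 5064 = 10 + 14·19^2. Digit sequence: (10, 0, 14).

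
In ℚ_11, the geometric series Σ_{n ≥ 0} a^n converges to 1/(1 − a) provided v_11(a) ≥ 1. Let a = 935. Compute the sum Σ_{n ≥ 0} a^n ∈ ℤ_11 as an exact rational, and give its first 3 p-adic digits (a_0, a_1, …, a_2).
Σ a^n = 1/(1 − a) = -1/934;  first 3 digits = (1, 8, 5)

v_11(a) = 1 ≥ 1, so the series converges in ℤ_11 to 1/(1 − a) = 1/(1 − 935) = -1/934. Expand this rational in ℤ_11: compute digits iteratively via d_i = x_i mod 11, x_{i+1} = (x_i − d_i)/11. The first 3 digits are (1, 8, 5).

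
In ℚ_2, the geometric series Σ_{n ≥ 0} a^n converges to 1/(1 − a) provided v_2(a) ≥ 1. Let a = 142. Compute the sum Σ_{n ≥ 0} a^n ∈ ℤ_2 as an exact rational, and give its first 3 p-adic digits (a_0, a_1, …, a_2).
Σ a^n = 1/(1 − a) = -1/141;  first 3 digits = (1, 1, 0)

v_2(a) = 1 ≥ 1, so the series converges in ℤ_2 to 1/(1 − a) = 1/(1 − 142) = -1/141. Expand this rational in ℤ_2: compute digits iteratively via d_i = x_i mod 2, x_{i+1} = (x_i − d_i)/2. The first 3 digits are (1, 1, 0).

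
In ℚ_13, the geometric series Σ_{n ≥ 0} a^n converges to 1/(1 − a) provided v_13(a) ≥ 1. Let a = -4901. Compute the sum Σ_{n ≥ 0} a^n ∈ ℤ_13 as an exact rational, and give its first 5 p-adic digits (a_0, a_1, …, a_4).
Σ a^n = 1/(1 − a) = 1/4902;  first 5 digits = (1, 0, 10, 10, 8)

v_13(a) = 2 ≥ 1, so the series converges in ℤ_13 to 1/(1 − a) = 1/(1 − (-4901)) = 1/4902. Expand this rational in ℤ_13: compute digits iteratively via d_i = x_i mod 13, x_{i+1} = (x_i − d_i)/13. The first 5 digits are (1, 0, 10, 10, 8).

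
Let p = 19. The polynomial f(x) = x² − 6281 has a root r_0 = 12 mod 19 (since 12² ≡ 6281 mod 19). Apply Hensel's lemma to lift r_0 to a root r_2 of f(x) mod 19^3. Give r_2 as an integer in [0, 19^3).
r_2 = 3983 (mod 6859)

Hensel's recurrence: r_{i+1} = r_i − f(r_i)·(f′(r_i))^{-1} mod 19^{i+2}, with f′(x) = 2x. Iterate:
  r_0 = 12 (mod 19)
  r_1 = 12 (mod 361)
  r_2 = 3983 (mod 6859)
Final: r_2 = 3983, and one checks f(r_2) ≡ 0 mod 19^3.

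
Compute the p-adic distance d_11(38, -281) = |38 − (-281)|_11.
d_11(38, -281) = 1/11

Step 1 — x − y = 38 − (-281) = 319. Step 2 — v_11(319) = 1 (factor: 319 = (11^1 · 29); the sign does not affect v_p). Step 3 — |x − y|_11 = 11^{-1} = 1/11.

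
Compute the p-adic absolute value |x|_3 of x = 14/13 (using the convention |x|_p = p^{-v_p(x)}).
|14/13|_3 = 1

Step 1 — compute v_3(x) by factoring powers of 3 out of the numerator and denominator: v_3(14/13) = 0. Step 2 — apply |x|_p = p^{-v_p(x)} = 3^{0} = 1.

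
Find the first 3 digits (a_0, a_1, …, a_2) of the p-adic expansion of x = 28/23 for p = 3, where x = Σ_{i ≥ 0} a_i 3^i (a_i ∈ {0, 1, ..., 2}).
(a_0, …, a_2) = (2, 0, 2)

v_3(28/23) = 0 (numerator and denominator both coprime to 3), so x ∈ ℤ_3^×. Compute digits iteratively via a_i = x_i mod 3, x_{i+1} = (x_i − a_i)/3, with x_0 = x:
  x_0 = 28/23;  a_0 = 2;  x_1 = (x_0 − 2)/3 = -6/23
  x_1 = -6/23;  a_1 = 0;  x_2 = (x_1 − 0)/3 = -2/23
  x_2 = -2/23;  a_2 = 2;  x_3 = (x_2 − 2)/3 = -16/23
Digits: (2, 0, 2).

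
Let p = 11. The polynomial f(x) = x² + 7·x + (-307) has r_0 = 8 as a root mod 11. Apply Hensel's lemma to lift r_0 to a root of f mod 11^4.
r_3 = 6366 (mod 14641)

Hensel: r_{i+1} = r_i − f(r_i)·(f′(r_i))^{-1} mod 11^{i+2}, f′(x) = 2x + 7. Iterate:
  r_0 = 8 (mod 11)
  r_1 = 74 (mod 121)
  r_2 = 1042 (mod 1331)
  r_3 = 6366 (mod 14641)
Final: r = 6366 satisfies f(r) ≡ 0 mod 11^4.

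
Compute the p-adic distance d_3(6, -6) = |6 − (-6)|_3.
d_3(6, -6) = 1/3

Step 1 — x − y = 6 − (-6) = 12. Step 2 — v_3(12) = 1 (factor: 12 = (3^1 · 4); the sign does not affect v_p). Step 3 — |x − y|_3 = 3^{-1} = 1/3.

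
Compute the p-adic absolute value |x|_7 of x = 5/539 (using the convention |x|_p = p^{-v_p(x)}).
|5/539|_7 = 49

Step 1 — compute v_7(x) by factoring powers of 7 out of the numerator and denominator: v_7(5/539) = -2. Step 2 — apply |x|_p = p^{-v_p(x)} = 7^{2} = 49.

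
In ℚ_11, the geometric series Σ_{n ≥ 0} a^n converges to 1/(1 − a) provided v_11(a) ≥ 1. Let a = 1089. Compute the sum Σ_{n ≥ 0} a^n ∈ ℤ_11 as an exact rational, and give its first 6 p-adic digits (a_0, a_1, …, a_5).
Σ a^n = 1/(1 − a) = -1/1088;  first 6 digits = (1, 0, 9, 0, 4, 7)

v_11(a) = 2 ≥ 1, so the series converges in ℤ_11 to 1/(1 − a) = 1/(1 − 1089) = -1/1088. Expand this rational in ℤ_11: compute digits iteratively via d_i = x_i mod 11, x_{i+1} = (x_i − d_i)/11. The first 6 digits are (1, 0, 9, 0, 4, 7).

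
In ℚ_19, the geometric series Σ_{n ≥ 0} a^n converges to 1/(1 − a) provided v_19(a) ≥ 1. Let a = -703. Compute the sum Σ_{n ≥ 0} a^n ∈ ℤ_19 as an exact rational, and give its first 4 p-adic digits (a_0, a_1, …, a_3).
Σ a^n = 1/(1 − a) = 1/704;  first 4 digits = (1, 1, 18, 15)

v_19(a) = 1 ≥ 1, so the series converges in ℤ_19 to 1/(1 − a) = 1/(1 − (-703)) = 1/704. Expand this rational in ℤ_19: compute digits iteratively via d_i = x_i mod 19, x_{i+1} = (x_i − d_i)/19. The first 4 digits are (1, 1, 18, 15).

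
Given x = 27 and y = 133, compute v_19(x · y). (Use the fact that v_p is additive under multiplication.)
v_19(3591) = 1

v_p(x) = 0 (factor: 27 = 19^0 · 27); v_p(y) = 1 (factor: 133 = 19^1 · 7). Additivity: v_p(xy) = v_p(x) + v_p(y) = 0 + 1 = 1. (Direct check: xy = 3591 = 19^1 · (189).)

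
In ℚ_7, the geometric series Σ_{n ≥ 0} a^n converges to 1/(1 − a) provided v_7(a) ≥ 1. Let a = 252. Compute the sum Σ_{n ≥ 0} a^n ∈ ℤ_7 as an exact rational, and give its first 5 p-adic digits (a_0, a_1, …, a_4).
Σ a^n = 1/(1 − a) = -1/251;  first 5 digits = (1, 1, 6, 4, 0)

v_7(a) = 1 ≥ 1, so the series converges in ℤ_7 to 1/(1 − a) = 1/(1 − 252) = -1/251. Expand this rational in ℤ_7: compute digits iteratively via d_i = x_i mod 7, x_{i+1} = (x_i − d_i)/7. The first 5 digits are (1, 1, 6, 4, 0).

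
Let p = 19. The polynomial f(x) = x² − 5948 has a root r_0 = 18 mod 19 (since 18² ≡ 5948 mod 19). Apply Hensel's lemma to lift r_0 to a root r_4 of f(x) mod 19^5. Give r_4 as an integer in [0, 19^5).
r_4 = 1832891 (mod 2476099)

Hensel's recurrence: r_{i+1} = r_i − f(r_i)·(f′(r_i))^{-1} mod 19^{i+2}, with f′(x) = 2x. Iterate:
  r_0 = 18 (mod 19)
  r_1 = 94 (mod 361)
  r_2 = 1538 (mod 6859)
  r_3 = 8397 (mod 130321)
  r_4 = 1832891 (mod 2476099)
Final: r_4 = 1832891, and one checks f(r_4) ≡ 0 mod 19^5.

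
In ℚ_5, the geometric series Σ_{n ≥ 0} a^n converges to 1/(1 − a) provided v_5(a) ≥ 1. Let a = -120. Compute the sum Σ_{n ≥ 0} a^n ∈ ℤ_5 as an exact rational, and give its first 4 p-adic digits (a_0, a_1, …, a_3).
Σ a^n = 1/(1 − a) = 1/121;  first 4 digits = (1, 1, 1, 0)

v_5(a) = 1 ≥ 1, so the series converges in ℤ_5 to 1/(1 − a) = 1/(1 − (-120)) = 1/121. Expand this rational in ℤ_5: compute digits iteratively via d_i = x_i mod 5, x_{i+1} = (x_i − d_i)/5. The first 4 digits are (1, 1, 1, 0).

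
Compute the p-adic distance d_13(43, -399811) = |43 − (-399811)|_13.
d_13(43, -399811) = 1/28561

Step 1 — x − y = 43 − (-399811) = 399854. Step 2 — v_13(399854) = 4 (factor: 399854 = (13^4 · 14); the sign does not affect v_p). Step 3 — |x − y|_13 = 13^{-4} = 1/28561.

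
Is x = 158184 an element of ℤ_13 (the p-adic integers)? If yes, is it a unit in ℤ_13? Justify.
x ∈ ℤ_13 but not a unit; v_13(x) = 3 > 0

ℤ_13 = {x ∈ ℚ_13 : v_13(x) ≥ 0} and ℤ_13^× = {x ∈ ℤ_13 : v_13(x) = 0}. Here v_13(158184) = v_13(num) − v_13(den) = 3; compare against these criteria.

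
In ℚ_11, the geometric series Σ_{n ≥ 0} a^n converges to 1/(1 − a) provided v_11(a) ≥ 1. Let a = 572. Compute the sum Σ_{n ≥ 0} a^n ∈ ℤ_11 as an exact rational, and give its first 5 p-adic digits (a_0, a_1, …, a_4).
Σ a^n = 1/(1 − a) = -1/571;  first 5 digits = (1, 8, 2, 10, 4)

v_11(a) = 1 ≥ 1, so the series converges in ℤ_11 to 1/(1 − a) = 1/(1 − 572) = -1/571. Expand this rational in ℤ_11: compute digits iteratively via d_i = x_i mod 11, x_{i+1} = (x_i − d_i)/11. The first 5 digits are (1, 8, 2, 10, 4).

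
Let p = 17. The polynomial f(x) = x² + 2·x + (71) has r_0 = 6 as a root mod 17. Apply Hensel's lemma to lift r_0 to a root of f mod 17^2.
r_1 = 142 (mod 289)

Hensel: r_{i+1} = r_i − f(r_i)·(f′(r_i))^{-1} mod 17^{i+2}, f′(x) = 2x + 2. Iterate:
  r_0 = 6 (mod 17)
  r_1 = 142 (mod 289)
Final: r = 142 satisfies f(r) ≡ 0 mod 17^2.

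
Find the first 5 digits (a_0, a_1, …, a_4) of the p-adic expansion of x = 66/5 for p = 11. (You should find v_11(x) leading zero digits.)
(a_0, …, a_4) = (0, 10, 8, 8, 8)

v_11(66/5) = 1, so a_0 = ... = a_0 = 0. Factor out: x = 11^1 · u with u = 6/5 a unit in ℤ_11. Expand u iteratively via a_{v+i} = u_i mod 11, u_{i+1} = (u_i − a_{v+i})/11:
  u_0 = 6/5;  a_1 = 10;  u_1 = (u_0 − 10)/11 = -4/5
  u_1 = -4/5;  a_2 = 8;  u_2 = (u_1 − 8)/11 = -4/5
  u_2 = -4/5;  a_3 = 8;  u_3 = (u_2 − 8)/11 = -4/5
  u_3 = -4/5;  a_4 = 8;  u_4 = (u_3 − 8)/11 = -4/5
Digits: (0, 10, 8, 8, 8).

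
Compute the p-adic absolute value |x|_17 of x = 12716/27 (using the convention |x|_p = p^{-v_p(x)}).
|12716/27|_17 = 1/289

Step 1 — compute v_17(x) by factoring powers of 17 out of the numerator and denominator: v_17(12716/27) = 2. Step 2 — apply |x|_p = p^{-v_p(x)} = 17^{-2} = 1/289.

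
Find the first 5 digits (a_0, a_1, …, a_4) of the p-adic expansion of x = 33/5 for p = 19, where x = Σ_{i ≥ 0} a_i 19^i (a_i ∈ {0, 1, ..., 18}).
(a_0, …, a_4) = (18, 7, 11, 7, 11)

v_19(33/5) = 0 (numerator and denominator both coprime to 19), so x ∈ ℤ_19^×. Compute digits iteratively via a_i = x_i mod 19, x_{i+1} = (x_i − a_i)/19, with x_0 = x:
  x_0 = 33/5;  a_0 = 18;  x_1 = (x_0 − 18)/19 = -3/5
  x_1 = -3/5;  a_1 = 7;  x_2 = (x_1 − 7)/19 = -2/5
  x_2 = -2/5;  a_2 = 11;  x_3 = (x_2 − 11)/19 = -3/5
  x_3 = -3/5;  a_3 = 7;  x_4 = (x_3 − 7)/19 = -2/5
  x_4 = -2/5;  a_4 = 11;  x_5 = (x_4 − 11)/19 = -3/5
Digits: (18, 7, 11, 7, 11).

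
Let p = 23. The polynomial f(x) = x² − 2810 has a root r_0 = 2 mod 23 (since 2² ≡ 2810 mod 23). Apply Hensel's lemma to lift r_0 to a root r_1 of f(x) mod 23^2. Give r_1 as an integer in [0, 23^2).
r_1 = 439 (mod 529)

Hensel's recurrence: r_{i+1} = r_i − f(r_i)·(f′(r_i))^{-1} mod 23^{i+2}, with f′(x) = 2x. Iterate:
  r_0 = 2 (mod 23)
  r_1 = 439 (mod 529)
Final: r_1 = 439, and one checks f(r_1) ≡ 0 mod 23^2.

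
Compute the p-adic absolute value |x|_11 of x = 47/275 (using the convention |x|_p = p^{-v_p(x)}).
|47/275|_11 = 11

Step 1 — compute v_11(x) by factoring powers of 11 out of the numerator and denominator: v_11(47/275) = -1. Step 2 — apply |x|_p = p^{-v_p(x)} = 11^{1} = 11.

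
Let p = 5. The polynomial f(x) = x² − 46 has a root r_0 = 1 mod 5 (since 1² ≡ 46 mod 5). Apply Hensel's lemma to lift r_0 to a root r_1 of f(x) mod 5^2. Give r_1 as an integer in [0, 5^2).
r_1 = 11 (mod 25)

Hensel's recurrence: r_{i+1} = r_i − f(r_i)·(f′(r_i))^{-1} mod 5^{i+2}, with f′(x) = 2x. Iterate:
  r_0 = 1 (mod 5)
  r_1 = 11 (mod 25)
Final: r_1 = 11, and one checks f(r_1) ≡ 0 mod 5^2.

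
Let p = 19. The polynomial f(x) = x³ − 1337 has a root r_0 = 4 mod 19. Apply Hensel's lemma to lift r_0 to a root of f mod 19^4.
r_3 = 26376 (mod 130321)

Hensel: r_{i+1} = r_i − f(r_i)/f′(r_i) mod 19^{i+2}, where f′(x) = 3x². Iterate:
  r_0 = 4 (mod 19)
  r_1 = 23 (mod 361)
  r_2 = 5799 (mod 6859)
  r_3 = 26376 (mod 130321)
Final: r = 26376 with f(r) ≡ 0 mod 19^4.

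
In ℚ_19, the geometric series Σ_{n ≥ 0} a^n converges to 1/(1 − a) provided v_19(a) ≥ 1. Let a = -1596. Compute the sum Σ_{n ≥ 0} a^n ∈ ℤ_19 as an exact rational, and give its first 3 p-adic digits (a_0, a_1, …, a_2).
Σ a^n = 1/(1 − a) = 1/1597;  first 3 digits = (1, 11, 2)

v_19(a) = 1 ≥ 1, so the series converges in ℤ_19 to 1/(1 − a) = 1/(1 − (-1596)) = 1/1597. Expand this rational in ℤ_19: compute digits iteratively via d_i = x_i mod 19, x_{i+1} = (x_i − d_i)/19. The first 3 digits are (1, 11, 2).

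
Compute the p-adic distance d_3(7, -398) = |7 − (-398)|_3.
d_3(7, -398) = 1/81

Step 1 — x − y = 7 − (-398) = 405. Step 2 — v_3(405) = 4 (factor: 405 = (3^4 · 5); the sign does not affect v_p). Step 3 — |x − y|_3 = 3^{-4} = 1/81.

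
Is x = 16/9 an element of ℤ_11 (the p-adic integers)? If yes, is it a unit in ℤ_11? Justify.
x ∈ ℤ_11^× (unit); v_11(x) = 0

ℤ_11 = {x ∈ ℚ_11 : v_11(x) ≥ 0} and ℤ_11^× = {x ∈ ℤ_11 : v_11(x) = 0}. Here v_11(16/9) = v_11(num) − v_11(den) = 0; compare against these criteria.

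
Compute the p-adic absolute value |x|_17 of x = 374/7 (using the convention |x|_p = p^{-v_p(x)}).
|374/7|_17 = 1/17

Step 1 — compute v_17(x) by factoring powers of 17 out of the numerator and denominator: v_17(374/7) = 1. Step 2 — apply |x|_p = p^{-v_p(x)} = 17^{-1} = 1/17.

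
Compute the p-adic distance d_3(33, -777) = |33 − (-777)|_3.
d_3(33, -777) = 1/81

Step 1 — x − y = 33 − (-777) = 810. Step 2 — v_3(810) = 4 (factor: 810 = (3^4 · 10); the sign does not affect v_p). Step 3 — |x − y|_3 = 3^{-4} = 1/81.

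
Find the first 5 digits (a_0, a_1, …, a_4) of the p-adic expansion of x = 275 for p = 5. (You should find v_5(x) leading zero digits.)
(a_0, …, a_4) = (0, 0, 1, 2, 0)

v_5(275) = 2, so a_0 = ... = a_1 = 0. Factor out: x = 5^2 · u with u = 11 a unit in ℤ_5. Expand u iteratively via a_{v+i} = u_i mod 5, u_{i+1} = (u_i − a_{v+i})/5:
  u_0 = 11;  a_2 = 1;  u_1 = (u_0 − 1)/5 = 2
  u_1 = 2;  a_3 = 2;  u_2 = (u_1 − 2)/5 = 0
  u_2 = 0;  a_4 = 0;  u_3 = (u_2 − 0)/5 = 0
Digits: (0, 0, 1, 2, 0).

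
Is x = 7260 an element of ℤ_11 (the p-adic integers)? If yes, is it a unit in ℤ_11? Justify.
x ∈ ℤ_11 but not a unit; v_11(x) = 2 > 0

ℤ_11 = {x ∈ ℚ_11 : v_11(x) ≥ 0} and ℤ_11^× = {x ∈ ℤ_11 : v_11(x) = 0}. Here v_11(7260) = v_11(num) − v_11(den) = 2; compare against these criteria.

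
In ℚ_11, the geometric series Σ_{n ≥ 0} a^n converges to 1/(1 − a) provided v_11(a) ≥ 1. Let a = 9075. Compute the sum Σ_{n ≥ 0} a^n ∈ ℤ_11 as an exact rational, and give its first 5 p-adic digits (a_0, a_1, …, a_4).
Σ a^n = 1/(1 − a) = -1/9074;  first 5 digits = (1, 0, 9, 6, 4)

v_11(a) = 2 ≥ 1, so the series converges in ℤ_11 to 1/(1 − a) = 1/(1 − 9075) = -1/9074. Expand this rational in ℤ_11: compute digits iteratively via d_i = x_i mod 11, x_{i+1} = (x_i − d_i)/11. The first 5 digits are (1, 0, 9, 6, 4).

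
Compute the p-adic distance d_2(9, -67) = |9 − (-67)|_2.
d_2(9, -67) = 1/4

Step 1 — x − y = 9 − (-67) = 76. Step 2 — v_2(76) = 2 (factor: 76 = (2^2 · 19); the sign does not affect v_p). Step 3 — |x − y|_2 = 2^{-2} = 1/4.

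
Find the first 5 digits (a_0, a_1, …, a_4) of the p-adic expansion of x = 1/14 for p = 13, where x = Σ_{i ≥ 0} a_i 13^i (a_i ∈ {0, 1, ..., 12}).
(a_0, …, a_4) = (1, 12, 0, 12, 0)

v_13(1/14) = 0 (numerator and denominator both coprime to 13), so x ∈ ℤ_13^×. Compute digits iteratively via a_i = x_i mod 13, x_{i+1} = (x_i − a_i)/13, with x_0 = x:
  x_0 = 1/14;  a_0 = 1;  x_1 = (x_0 − 1)/13 = -1/14
  x_1 = -1/14;  a_1 = 12;  x_2 = (x_1 − 12)/13 = -13/14
  x_2 = -13/14;  a_2 = 0;  x_3 = (x_2 − 0)/13 = -1/14
  x_3 = -1/14;  a_3 = 12;  x_4 = (x_3 − 12)/13 = -13/14
  x_4 = -13/14;  a_4 = 0;  x_5 = (x_4 − 0)/13 = -1/14
Digits: (1, 12, 0, 12, 0).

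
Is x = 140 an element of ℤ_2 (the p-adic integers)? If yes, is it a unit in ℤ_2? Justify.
x ∈ ℤ_2 but not a unit; v_2(x) = 2 > 0

ℤ_2 = {x ∈ ℚ_2 : v_2(x) ≥ 0} and ℤ_2^× = {x ∈ ℤ_2 : v_2(x) = 0}. Here v_2(140) = v_2(num) − v_2(den) = 2; compare against these criteria.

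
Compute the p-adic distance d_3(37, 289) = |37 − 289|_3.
d_3(37, 289) = 1/9

Step 1 — x − y = 37 − 289 = -252. Step 2 — v_3(-252) = 2 (factor: -252 = −(3^2 · 28); the sign does not affect v_p). Step 3 — |x − y|_3 = 3^{-2} = 1/9.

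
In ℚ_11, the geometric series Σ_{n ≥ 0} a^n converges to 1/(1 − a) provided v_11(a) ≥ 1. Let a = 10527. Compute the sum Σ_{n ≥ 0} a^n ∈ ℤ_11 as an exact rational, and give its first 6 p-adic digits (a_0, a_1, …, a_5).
Σ a^n = 1/(1 − a) = -1/10526;  first 6 digits = (1, 0, 10, 7, 1, 6)

v_11(a) = 2 ≥ 1, so the series converges in ℤ_11 to 1/(1 − a) = 1/(1 − 10527) = -1/10526. Expand this rational in ℤ_11: compute digits iteratively via d_i = x_i mod 11, x_{i+1} = (x_i − d_i)/11. The first 6 digits are (1, 0, 10, 7, 1, 6).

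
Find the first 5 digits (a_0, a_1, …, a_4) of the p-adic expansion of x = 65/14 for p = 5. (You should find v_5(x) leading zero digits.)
(a_0, …, a_4) = (0, 2, 3, 4, 3)

v_5(65/14) = 1, so a_0 = ... = a_0 = 0. Factor out: x = 5^1 · u with u = 13/14 a unit in ℤ_5. Expand u iteratively via a_{v+i} = u_i mod 5, u_{i+1} = (u_i − a_{v+i})/5:
  u_0 = 13/14;  a_1 = 2;  u_1 = (u_0 − 2)/5 = -3/14
  u_1 = -3/14;  a_2 = 3;  u_2 = (u_1 − 3)/5 = -9/14
  u_2 = -9/14;  a_3 = 4;  u_3 = (u_2 − 4)/5 = -13/14
  u_3 = -13/14;  a_4 = 3;  u_4 = (u_3 − 3)/5 = -11/14
Digits: (0, 2, 3, 4, 3).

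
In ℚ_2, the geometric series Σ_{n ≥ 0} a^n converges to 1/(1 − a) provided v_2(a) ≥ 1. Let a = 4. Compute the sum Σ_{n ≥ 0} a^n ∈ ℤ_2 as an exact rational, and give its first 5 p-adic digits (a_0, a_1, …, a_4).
Σ a^n = 1/(1 − a) = -1/3;  first 5 digits = (1, 0, 1, 0, 1)

v_2(a) = 2 ≥ 1, so the series converges in ℤ_2 to 1/(1 − a) = 1/(1 − 4) = -1/3. Expand this rational in ℤ_2: compute digits iteratively via d_i = x_i mod 2, x_{i+1} = (x_i − d_i)/2. The first 5 digits are (1, 0, 1, 0, 1).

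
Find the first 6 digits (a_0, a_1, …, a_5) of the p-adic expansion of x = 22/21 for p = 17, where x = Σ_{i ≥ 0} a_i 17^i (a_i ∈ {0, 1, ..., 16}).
(a_0, …, a_5) = (14, 13, 0, 4, 3, 16)

v_17(22/21) = 0 (numerator and denominator both coprime to 17), so x ∈ ℤ_17^×. Compute digits iteratively via a_i = x_i mod 17, x_{i+1} = (x_i − a_i)/17, with x_0 = x:
  x_0 = 22/21;  a_0 = 14;  x_1 = (x_0 − 14)/17 = -16/21
  x_1 = -16/21;  a_1 = 13;  x_2 = (x_1 − 13)/17 = -17/21
  x_2 = -17/21;  a_2 = 0;  x_3 = (x_2 − 0)/17 = -1/21
  x_3 = -1/21;  a_3 = 4;  x_4 = (x_3 − 4)/17 = -5/21
  x_4 = -5/21;  a_4 = 3;  x_5 = (x_4 − 3)/17 = -4/21
  x_5 = -4/21;  a_5 = 16;  x_6 = (x_5 − 16)/17 = -20/21
Digits: (14, 13, 0, 4, 3, 16).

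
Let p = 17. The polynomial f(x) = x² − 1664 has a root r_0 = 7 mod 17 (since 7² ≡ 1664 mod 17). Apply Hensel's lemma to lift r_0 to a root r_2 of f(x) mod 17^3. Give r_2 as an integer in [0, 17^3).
r_2 = 4767 (mod 4913)

Hensel's recurrence: r_{i+1} = r_i − f(r_i)·(f′(r_i))^{-1} mod 17^{i+2}, with f′(x) = 2x. Iterate:
  r_0 = 7 (mod 17)
  r_1 = 143 (mod 289)
  r_2 = 4767 (mod 4913)
Final: r_2 = 4767, and one checks f(r_2) ≡ 0 mod 17^3.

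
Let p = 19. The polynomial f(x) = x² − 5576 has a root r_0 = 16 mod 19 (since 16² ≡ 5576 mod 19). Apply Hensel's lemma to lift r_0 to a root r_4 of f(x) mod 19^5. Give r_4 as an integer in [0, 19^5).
r_4 = 1637588 (mod 2476099)

Hensel's recurrence: r_{i+1} = r_i − f(r_i)·(f′(r_i))^{-1} mod 19^{i+2}, with f′(x) = 2x. Iterate:
  r_0 = 16 (mod 19)
  r_1 = 92 (mod 361)
  r_2 = 5146 (mod 6859)
  r_3 = 73736 (mod 130321)
  r_4 = 1637588 (mod 2476099)
Final: r_4 = 1637588, and one checks f(r_4) ≡ 0 mod 19^5.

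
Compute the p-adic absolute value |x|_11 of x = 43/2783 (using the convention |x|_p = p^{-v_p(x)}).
|43/2783|_11 = 121

Step 1 — compute v_11(x) by factoring powers of 11 out of the numerator and denominator: v_11(43/2783) = -2. Step 2 — apply |x|_p = p^{-v_p(x)} = 11^{2} = 121.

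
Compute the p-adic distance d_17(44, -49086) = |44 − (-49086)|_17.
d_17(44, -49086) = 1/4913

Step 1 — x − y = 44 − (-49086) = 49130. Step 2 — v_17(49130) = 3 (factor: 49130 = (17^3 · 10); the sign does not affect v_p). Step 3 — |x − y|_17 = 17^{-3} = 1/4913.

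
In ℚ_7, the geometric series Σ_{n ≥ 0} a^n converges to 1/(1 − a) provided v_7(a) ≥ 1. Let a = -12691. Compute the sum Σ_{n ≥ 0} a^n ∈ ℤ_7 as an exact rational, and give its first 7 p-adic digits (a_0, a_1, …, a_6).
Σ a^n = 1/(1 − a) = 1/12692;  first 7 digits = (1, 0, 0, 5, 1, 6, 3)

v_7(a) = 3 ≥ 1, so the series converges in ℤ_7 to 1/(1 − a) = 1/(1 − (-12691)) = 1/12692. Expand this rational in ℤ_7: compute digits iteratively via d_i = x_i mod 7, x_{i+1} = (x_i − d_i)/7. The first 7 digits are (1, 0, 0, 5, 1, 6, 3).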